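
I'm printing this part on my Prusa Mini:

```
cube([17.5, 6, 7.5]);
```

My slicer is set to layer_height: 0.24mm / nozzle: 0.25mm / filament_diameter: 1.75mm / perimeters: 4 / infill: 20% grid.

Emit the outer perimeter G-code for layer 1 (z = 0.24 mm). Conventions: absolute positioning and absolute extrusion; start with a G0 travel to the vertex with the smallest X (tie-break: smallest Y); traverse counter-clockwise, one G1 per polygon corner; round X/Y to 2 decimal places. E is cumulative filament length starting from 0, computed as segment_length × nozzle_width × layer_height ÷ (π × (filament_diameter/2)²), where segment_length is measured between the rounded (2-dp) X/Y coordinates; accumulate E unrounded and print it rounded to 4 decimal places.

At z = 0.24 mm: the 17.5×6 cube contributes its full rectangle. The outline is a single polygon with 4 vertices. Extrusion per mm of travel: 0.25 × 0.24 / (π × 0.875²) = 0.024945. Accumulating E over each segment gives final E = 1.1724.

G0 X0.00 Y0.00 Z0.24
G1 X17.50 Y0.00 E0.4365
G1 X17.50 Y6.00 E0.5862
G1 X0.00 Y6.00 E1.0227
G1 X0.00 Y0.00 E1.1724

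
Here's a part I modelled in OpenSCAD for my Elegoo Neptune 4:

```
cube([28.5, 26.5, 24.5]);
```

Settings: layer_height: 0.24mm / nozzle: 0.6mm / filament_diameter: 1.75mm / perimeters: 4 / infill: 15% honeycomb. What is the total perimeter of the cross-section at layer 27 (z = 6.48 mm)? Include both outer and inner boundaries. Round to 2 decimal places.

At z = 6.48 mm: the cube (footprint 28.5×26.5) is included at this height (perimeter 110.00 mm). Overall, the cross-section is a single solid region. Total boundary length (outer) = 110.00 mm.

110.00 mm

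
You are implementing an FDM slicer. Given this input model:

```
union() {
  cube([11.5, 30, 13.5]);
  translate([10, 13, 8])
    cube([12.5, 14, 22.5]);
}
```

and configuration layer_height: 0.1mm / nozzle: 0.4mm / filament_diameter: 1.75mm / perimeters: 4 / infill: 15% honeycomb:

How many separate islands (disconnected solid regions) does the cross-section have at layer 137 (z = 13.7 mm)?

At z = 13.7 mm: the cube is not intersected at this z (z outside [0, 13.5]); the cube at (10, 13) (footprint 12.5×14) is included at this height; Combining (union): only the 12.5×14 cube at (10, 13) is present, so the union is just that shape — 1 connected region. Overall, the cross-section is a single solid region. Island count = 1.

1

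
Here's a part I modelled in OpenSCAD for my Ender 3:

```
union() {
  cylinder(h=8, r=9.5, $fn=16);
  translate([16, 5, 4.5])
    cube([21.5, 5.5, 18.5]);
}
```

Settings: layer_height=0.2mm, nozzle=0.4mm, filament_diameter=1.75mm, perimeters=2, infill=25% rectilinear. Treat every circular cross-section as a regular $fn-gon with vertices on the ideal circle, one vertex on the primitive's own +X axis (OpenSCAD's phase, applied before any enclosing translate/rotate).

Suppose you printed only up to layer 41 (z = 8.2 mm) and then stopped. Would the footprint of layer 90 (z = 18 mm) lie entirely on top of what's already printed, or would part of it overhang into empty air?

Compare the two slices. At z = 8.2: the cylinder is absent (z outside [0, 8]); the cube at (16, 5) is present — its section is the full 21.5×5.5 rectangle (area 118.25 mm²); Merging all regions: only the 21.5×5.5 cube at (16, 5) is present, so the union is just that shape — area = 118.25 mm². At z = 18: the cylinder does not reach this height (z outside [0, 8]); the cube at (16, 5) (footprint 21.5×5.5) is included at this height (area 118.25 mm²); Combining (union): only the 21.5×5.5 cube at (16, 5) is present, so the union is just that shape — area = 118.25 mm². Checking containment: the cross-section at z = 18 is a subset of the cross-section at z = 8.2.

entirely on top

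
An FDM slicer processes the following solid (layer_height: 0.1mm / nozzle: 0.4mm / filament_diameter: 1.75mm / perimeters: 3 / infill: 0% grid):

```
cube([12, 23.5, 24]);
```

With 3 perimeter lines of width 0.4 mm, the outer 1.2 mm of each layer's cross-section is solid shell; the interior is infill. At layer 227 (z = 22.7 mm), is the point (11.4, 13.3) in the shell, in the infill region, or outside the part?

shell

At z = 22.7 mm: the cube is present — its section is the full 12×23.5 rectangle. Overall, the cross-section is a single solid region. The nearest boundary edge runs (12.00, 0.00)→(12.00, 23.50); distance from the point to it = 0.60 mm. The point is inside the cross-section, 0.60 mm from the nearest boundary — within the 1.2 mm shell band (3 × 0.4).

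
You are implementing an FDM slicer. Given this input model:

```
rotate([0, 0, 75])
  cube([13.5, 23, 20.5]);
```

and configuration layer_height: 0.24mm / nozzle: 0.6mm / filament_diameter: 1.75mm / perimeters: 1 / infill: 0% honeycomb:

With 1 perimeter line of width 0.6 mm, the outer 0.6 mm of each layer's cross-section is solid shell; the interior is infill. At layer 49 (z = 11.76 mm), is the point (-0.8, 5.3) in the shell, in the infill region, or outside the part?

At z = 11.76 mm: the cube is present — its section is the full 13.5×23 rectangle; (whole slice rotated 75° about Z — lengths, areas and connectivity unchanged). Overall, the cross-section is a single solid region. Undo the 75° rotation: the query point maps to (4.912, 2.144) in the un-rotated model frame. The nearest boundary edge runs (0.00, 0.00)→(13.50, 0.00); distance from the point to it = 2.14 mm. The point is inside the cross-section and 2.14 mm from the nearest boundary — more than the 0.6 mm shell width (1 × 0.6), so it's in the infill interior.

infill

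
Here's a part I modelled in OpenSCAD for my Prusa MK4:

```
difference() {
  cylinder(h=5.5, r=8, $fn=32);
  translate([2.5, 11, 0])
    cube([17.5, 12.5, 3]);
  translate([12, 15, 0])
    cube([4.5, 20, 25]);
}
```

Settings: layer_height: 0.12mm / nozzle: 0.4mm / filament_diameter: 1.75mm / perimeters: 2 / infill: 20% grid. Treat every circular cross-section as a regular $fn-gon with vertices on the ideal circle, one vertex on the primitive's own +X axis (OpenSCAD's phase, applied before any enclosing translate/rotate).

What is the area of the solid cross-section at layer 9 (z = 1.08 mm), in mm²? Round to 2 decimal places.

199.77 mm²

At z = 1.08 mm: the r=8 cylinder contributes a regular 32-gon of circumradius 8 (area = (32/2)·8.000²·sin(360°/32) = 199.77 mm²); the cube at (2.5, 11) (footprint 17.5×12.5) is included at this height (area 218.75 mm²); the 4.5×20 cube at (12, 15) contributes its full rectangle (area 90.00 mm²); Taking the first minus the rest: starting from the r=8 cylinder (199.77 mm²), the 17.5×12.5 cube at (2.5, 11) misses the remaining region (no effect); the 4.5×20 cube at (12, 15) misses the remaining region (no effect) — area = 199.77 mm². Overall, the cross-section is a single solid region. Net area = 199.77 mm².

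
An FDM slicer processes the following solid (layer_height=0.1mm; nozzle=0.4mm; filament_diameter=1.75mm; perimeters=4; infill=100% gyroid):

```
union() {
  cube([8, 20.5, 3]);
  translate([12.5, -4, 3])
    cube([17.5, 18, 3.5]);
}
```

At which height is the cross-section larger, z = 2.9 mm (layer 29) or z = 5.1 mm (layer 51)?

Layer 29 (z = 2.9): the cube (footprint 8×20.5) is included at this height (area 164.00 mm²); the cube at (12.5, -4) does not reach this height (z outside [3, 6.5]); Merging all regions: only the 8×20.5 cube is present, so the union is just that shape — area = 164.00 mm². So its area = 164.00 mm². Layer 51 (z = 5.1): the cube is absent (z outside [0, 3]); the cube at (12.5, -4) is present — its section is the full 17.5×18 rectangle (area 315.00 mm²); Combining (union): only the 17.5×18 cube at (12.5, -4) is present, so the union is just that shape — area = 315.00 mm². So its area = 315.00 mm². Layer 51 is larger (315.00 vs 164.00 mm²).

layer 51 (z = 5.1 mm)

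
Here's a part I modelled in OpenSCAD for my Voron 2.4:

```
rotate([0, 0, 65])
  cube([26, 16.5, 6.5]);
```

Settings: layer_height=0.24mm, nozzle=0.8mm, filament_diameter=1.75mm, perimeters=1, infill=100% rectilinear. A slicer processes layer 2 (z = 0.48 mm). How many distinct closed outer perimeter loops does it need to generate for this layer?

1

At z = 0.48 mm: the cube is present — its section is the full 26×16.5 rectangle; (whole slice rotated 65° about Z — lengths, areas and connectivity unchanged). The result has 1 disconnected region.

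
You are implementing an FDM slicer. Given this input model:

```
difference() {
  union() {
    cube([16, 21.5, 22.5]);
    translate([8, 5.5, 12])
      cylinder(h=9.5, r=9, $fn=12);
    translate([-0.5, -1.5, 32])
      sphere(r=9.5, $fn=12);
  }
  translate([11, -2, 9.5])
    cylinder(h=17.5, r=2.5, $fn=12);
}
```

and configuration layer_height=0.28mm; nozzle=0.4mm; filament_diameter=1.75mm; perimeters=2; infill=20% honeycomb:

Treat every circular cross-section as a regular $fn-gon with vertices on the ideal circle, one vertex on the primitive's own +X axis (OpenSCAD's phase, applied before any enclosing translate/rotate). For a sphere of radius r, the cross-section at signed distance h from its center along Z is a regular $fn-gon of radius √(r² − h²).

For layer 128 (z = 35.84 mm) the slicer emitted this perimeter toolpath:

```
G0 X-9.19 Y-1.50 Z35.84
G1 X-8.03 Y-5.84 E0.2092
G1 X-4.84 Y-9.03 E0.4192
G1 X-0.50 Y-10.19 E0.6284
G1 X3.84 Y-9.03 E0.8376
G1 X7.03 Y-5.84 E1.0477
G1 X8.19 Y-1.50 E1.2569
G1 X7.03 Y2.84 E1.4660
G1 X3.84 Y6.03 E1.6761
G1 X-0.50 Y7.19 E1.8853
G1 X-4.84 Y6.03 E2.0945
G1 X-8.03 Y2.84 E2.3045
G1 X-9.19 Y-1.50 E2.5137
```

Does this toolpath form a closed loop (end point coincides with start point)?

yes

Start point (G0): (-9.19, -1.50). End point (last G1): the path returns to the start — closed.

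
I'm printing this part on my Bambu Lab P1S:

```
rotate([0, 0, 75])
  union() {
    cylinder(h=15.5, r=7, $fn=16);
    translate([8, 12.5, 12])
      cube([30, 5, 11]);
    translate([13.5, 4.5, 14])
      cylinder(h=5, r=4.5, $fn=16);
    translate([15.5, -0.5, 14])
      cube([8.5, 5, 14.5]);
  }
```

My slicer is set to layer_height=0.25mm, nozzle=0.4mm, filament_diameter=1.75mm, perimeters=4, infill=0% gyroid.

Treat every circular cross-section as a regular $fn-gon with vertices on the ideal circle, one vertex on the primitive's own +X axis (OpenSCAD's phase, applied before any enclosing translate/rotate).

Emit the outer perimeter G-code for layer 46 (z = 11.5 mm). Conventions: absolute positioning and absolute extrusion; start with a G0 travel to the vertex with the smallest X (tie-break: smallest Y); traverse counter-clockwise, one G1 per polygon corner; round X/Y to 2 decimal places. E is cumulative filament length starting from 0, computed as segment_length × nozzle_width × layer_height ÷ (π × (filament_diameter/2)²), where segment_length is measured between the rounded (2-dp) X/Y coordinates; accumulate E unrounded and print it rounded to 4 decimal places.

G0 X-6.94 Y-0.91 Z11.50
G1 X-6.06 Y-3.50 E0.1137
G1 X-4.26 Y-5.55 E0.2271
G1 X-1.81 Y-6.76 E0.3408
G1 X0.91 Y-6.94 E0.4541
G1 X3.50 Y-6.06 E0.5678
G1 X5.55 Y-4.26 E0.6812
G1 X6.76 Y-1.81 E0.7948
G1 X6.94 Y0.91 E0.9082
G1 X6.06 Y3.50 E1.0219
G1 X4.26 Y5.55 E1.1353
G1 X1.81 Y6.76 E1.2489
G1 X-0.91 Y6.94 E1.3622
G1 X-3.50 Y6.06 E1.4760
G1 X-5.55 Y4.26 E1.5894
G1 X-6.76 Y1.81 E1.7030
G1 X-6.94 Y-0.91 E1.8163

At z = 11.5 mm: the r=7 cylinder contributes a regular 16-gon of circumradius 7; the cube at (8, 12.5) is absent (z outside [12, 23]); the cylinder at (13.5, 4.5) is absent (z outside [14, 19]); the cube at (15.5, -0.5) is absent (z outside [14, 28.5]); Combining (union): only the r=7 cylinder is present, so the union is just that shape — 1 connected region; (rotated 75° about Z; rotation is an isometry so areas/perimeters/island counts are preserved). The outline is a single polygon with 16 vertices. Extrusion per mm of travel: 0.4 × 0.25 / (π × 0.875²) = 0.041575. Accumulating E over each segment gives final E = 1.8163.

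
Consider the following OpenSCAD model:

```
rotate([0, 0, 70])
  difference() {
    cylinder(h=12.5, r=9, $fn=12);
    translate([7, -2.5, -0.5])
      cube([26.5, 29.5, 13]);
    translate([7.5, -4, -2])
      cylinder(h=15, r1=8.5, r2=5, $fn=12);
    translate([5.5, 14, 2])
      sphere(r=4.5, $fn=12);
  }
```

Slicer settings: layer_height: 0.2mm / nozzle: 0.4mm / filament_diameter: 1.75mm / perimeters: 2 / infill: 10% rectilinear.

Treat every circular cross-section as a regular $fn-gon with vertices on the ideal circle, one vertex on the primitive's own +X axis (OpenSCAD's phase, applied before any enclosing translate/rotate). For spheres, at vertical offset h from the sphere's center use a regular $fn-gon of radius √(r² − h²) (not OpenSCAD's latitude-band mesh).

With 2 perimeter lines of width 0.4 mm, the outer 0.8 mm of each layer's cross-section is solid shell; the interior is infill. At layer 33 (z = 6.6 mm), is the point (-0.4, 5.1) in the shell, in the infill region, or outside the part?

shell

At z = 6.6 mm: the r=9 cylinder contributes a regular 12-gon of circumradius 9; the cube at (7, -2.5) is present — its section is the full 26.5×29.5 rectangle; the cone at (7.5, -4) (r1=8.5→r2=5) has section circumradius 6.493 here — a regular 12-gon; the sphere at (5.5, 14) is not intersected at this z (|z−center|=4.600 > r=4.5); Subtracting the remaining from the first: starting from the r=9 cylinder, the 26.5×29.5 cube at (7, -2.5) partially overlaps it — only the 10.77 mm² overlap (of its 781.75 mm²) is removed, clipping the outline; the cone at (7.5, -4) partially overlaps it — only the 48.88 mm² overlap (of its 126.49 mm²) is removed, clipping the outline — 1 connected region; (whole slice rotated 70° about Z — lengths, areas and connectivity unchanged). Overall, the cross-section is a single solid region. Undo the 70° rotation: the query point maps to (4.656, 2.120) in the un-rotated model frame. The nearest boundary edge runs (7.00, 2.36)→(4.25, 1.62); distance from the point to it = 0.38 mm. The point is inside the cross-section, 0.38 mm from the nearest boundary — within the 0.8 mm shell band (2 × 0.4).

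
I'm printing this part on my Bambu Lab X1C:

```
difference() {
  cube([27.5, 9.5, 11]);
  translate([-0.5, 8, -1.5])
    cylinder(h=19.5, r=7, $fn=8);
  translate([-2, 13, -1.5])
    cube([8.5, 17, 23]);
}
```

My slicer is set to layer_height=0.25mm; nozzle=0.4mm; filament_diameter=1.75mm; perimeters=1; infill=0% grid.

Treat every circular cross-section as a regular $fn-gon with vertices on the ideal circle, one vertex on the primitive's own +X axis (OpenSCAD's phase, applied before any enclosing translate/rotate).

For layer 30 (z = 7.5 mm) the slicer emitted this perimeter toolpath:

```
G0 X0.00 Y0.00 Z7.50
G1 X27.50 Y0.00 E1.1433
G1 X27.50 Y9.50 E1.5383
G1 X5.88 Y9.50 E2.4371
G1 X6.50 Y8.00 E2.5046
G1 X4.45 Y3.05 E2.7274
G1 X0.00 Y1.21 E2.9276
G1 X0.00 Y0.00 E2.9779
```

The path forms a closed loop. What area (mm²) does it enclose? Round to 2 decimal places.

220.77 mm²

Apply the shoelace formula to the sequence of (X, Y) vertices; enclosed area = 220.77 mm².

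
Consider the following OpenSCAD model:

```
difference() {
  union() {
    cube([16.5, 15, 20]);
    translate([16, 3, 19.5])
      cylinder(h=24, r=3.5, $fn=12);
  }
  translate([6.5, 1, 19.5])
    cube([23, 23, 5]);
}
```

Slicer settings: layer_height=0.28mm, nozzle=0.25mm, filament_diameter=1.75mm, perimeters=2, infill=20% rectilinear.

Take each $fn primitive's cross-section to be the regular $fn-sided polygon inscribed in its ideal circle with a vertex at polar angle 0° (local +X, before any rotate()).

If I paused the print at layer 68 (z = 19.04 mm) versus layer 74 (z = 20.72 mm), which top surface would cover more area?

layer 68 (z = 19.04 mm)

Layer 68 (z = 19.04): the cube (footprint 16.5×15) is included at this height (area 247.50 mm²); the cylinder at (16, 3) does not reach this height (z outside [19.5, 43.5]); Combining (union): only the 16.5×15 cube is present, so the union is just that shape — area = 247.50 mm²; the cube at (6.5, 1) is not intersected at this z (z outside [19.5, 24.5]); After the difference (first − rest): none of the subtracted shapes is present at this height, so the result so far is unchanged — area = 247.50 mm². So its area = 247.50 mm². Layer 74 (z = 20.72): the cube does not reach this height (z outside [0, 20]); the r=3.5 cylinder at (16, 3) gives a regular 12-gon of circumradius 3.5 (constant along its height) (area = (12/2)·3.500²·sin(360°/12) = 36.75 mm²); Combining (union): only the r=3.5 cylinder at (16, 3) is present, so the union is just that shape — area = 36.75 mm²; the cube at (6.5, 1) (footprint 23×23) is included at this height (area 529.00 mm²); Subtracting the remaining from the first: starting from that combined region (36.75 mm²), the 23×23 cube at (6.5, 1) partially overlaps it — only the 31.26 mm² overlap (of its 529.00 mm²) is removed, clipping the outline — area = 5.49 mm². So its area = 5.49 mm². Layer 68 is larger (247.50 vs 5.49 mm²).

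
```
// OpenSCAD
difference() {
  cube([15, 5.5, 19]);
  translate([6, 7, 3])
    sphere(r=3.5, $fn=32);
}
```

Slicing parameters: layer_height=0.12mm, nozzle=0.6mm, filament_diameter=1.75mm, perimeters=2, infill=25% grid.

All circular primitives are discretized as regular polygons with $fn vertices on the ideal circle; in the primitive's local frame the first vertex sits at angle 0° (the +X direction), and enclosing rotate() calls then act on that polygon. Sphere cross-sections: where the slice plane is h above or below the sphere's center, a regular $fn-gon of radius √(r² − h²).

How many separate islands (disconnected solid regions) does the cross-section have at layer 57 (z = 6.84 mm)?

1

At z = 6.84 mm: the cube is present — its section is the full 15×5.5 rectangle; the sphere at (6, 7) is absent (|z−center|=3.840 > r=3.5); Subtracting the remaining from the first: none of the subtracted shapes is present at this height, so the 15×5.5 cube is unchanged — 1 connected region. Overall, the cross-section is a single solid region. Island count = 1.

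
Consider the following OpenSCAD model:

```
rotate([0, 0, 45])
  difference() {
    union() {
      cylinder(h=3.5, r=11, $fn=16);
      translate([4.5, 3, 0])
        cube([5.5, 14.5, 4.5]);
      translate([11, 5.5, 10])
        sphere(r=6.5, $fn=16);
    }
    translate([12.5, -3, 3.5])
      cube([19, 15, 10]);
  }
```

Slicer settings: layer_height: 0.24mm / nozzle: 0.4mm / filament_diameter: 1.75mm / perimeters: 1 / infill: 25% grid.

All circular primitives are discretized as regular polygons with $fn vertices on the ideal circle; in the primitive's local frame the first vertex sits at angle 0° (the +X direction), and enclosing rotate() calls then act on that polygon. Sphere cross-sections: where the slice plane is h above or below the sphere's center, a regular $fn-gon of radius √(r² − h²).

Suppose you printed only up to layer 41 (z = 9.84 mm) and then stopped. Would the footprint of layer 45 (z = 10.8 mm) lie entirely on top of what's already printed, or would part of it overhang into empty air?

entirely on top

Compare the two slices. At z = 9.84: the cylinder is not intersected at this z (z outside [0, 3.5]); the cube at (4.5, 3) does not reach this height (z outside [0, 4.5]); the r=6.5 sphere at (11, 5.5) contributes a regular 16-gon of circumradius √(6.5²−0.16²) = 6.498 (area = (16/2)·6.498²·sin(360°/16) = 129.27 mm²); Merging all regions: only the r=6.5 sphere at (11, 5.5) is present, so the union is just that shape — area = 129.27 mm²; the cube at (12.5, -3) is present — its section is the full 19×15 rectangle (area 285.00 mm²); After the difference (first − rest): starting from that combined region (129.27 mm²), the 19×15 cube at (12.5, -3) partially overlaps it — only the 45.59 mm² overlap (of its 285.00 mm²) is removed, clipping the outline — area = 83.68 mm²; (whole slice rotated 45° about Z — lengths, areas and connectivity unchanged). At z = 10.8: the cylinder is absent (z outside [0, 3.5]); the cube at (4.5, 3) is not intersected at this z (z outside [0, 4.5]); the r=6.5 sphere at (11, 5.5) slices to a regular 16-gon of circumradius 6.451 (√(r²−h²) with h=0.8 from center) (area = (16/2)·6.451²·sin(360°/16) = 127.39 mm²); Merging all regions: only the r=6.5 sphere at (11, 5.5) is present, so the union is just that shape — area = 127.39 mm²; the 19×15 cube at (12.5, -3) contributes its full rectangle (area 285.00 mm²); After the difference (first − rest): starting from that combined region (127.39 mm²), the 19×15 cube at (12.5, -3) partially overlaps it — only the 44.79 mm² overlap (of its 285.00 mm²) is removed, clipping the outline — area = 82.60 mm²; (rotated 45° about Z; rotation is an isometry so areas/perimeters/island counts are preserved). Checking containment: the cross-section at z = 10.8 is a subset of the cross-section at z = 9.84.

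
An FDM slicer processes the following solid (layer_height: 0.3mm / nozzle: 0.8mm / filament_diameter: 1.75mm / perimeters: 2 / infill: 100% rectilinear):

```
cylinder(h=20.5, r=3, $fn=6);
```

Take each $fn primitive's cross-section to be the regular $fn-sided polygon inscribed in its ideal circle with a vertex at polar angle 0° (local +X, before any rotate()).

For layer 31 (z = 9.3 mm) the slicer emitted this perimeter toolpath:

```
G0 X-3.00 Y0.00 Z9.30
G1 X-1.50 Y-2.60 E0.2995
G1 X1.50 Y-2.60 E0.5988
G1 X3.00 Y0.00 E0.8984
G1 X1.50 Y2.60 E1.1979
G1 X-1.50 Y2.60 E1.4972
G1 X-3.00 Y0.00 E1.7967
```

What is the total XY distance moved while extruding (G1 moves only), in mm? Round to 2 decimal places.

Sum the Euclidean lengths of each G1 segment: total = 18.01 mm.

18.01 mm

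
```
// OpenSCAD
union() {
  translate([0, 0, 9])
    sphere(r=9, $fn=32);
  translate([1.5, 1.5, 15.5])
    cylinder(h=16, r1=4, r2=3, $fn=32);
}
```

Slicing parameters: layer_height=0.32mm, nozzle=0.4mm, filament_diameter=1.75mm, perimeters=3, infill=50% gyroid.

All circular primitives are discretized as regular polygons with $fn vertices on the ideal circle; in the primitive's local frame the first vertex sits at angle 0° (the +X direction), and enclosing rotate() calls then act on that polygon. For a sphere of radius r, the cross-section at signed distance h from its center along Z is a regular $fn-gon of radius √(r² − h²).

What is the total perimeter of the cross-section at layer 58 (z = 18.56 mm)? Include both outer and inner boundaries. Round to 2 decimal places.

23.89 mm

At z = 18.56 mm: the sphere is absent (|z−center|=9.560 > r=9); the cone at (1.5, 1.5) (r1=4→r2=3) has section circumradius 3.809 here — a regular 32-gon (perimeter = 2·32·3.809·sin(180°/32) = 23.89 mm); Taking the union: only the cone at (1.5, 1.5) is present, so the union is just that shape — boundary = 23.89 mm. Overall, the cross-section is a single solid region. Total boundary length (outer) = 23.89 mm.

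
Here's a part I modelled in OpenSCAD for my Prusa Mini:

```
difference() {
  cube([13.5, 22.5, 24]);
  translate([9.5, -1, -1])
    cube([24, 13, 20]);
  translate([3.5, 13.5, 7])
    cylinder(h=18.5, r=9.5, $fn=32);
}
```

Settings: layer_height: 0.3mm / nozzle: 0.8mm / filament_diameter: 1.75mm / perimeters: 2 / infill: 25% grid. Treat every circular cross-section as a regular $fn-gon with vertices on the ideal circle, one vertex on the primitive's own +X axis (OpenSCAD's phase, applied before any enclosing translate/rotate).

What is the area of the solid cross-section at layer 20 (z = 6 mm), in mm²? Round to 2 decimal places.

255.75 mm²

At z = 6 mm: the cube is present — its section is the full 13.5×22.5 rectangle (area 303.75 mm²); the cube at (9.5, -1) is present — its section is the full 24×13 rectangle (area 312.00 mm²); the cylinder at (3.5, 13.5) does not reach this height (z outside [7, 25.5]); After the difference (first − rest): starting from the 13.5×22.5 cube (303.75 mm²), the 24×13 cube at (9.5, -1) partially overlaps it — only the 48.00 mm² overlap (of its 312.00 mm²) is removed, clipping the outline — area = 255.75 mm². Overall, the cross-section is a single solid region. Net area = 255.75 mm².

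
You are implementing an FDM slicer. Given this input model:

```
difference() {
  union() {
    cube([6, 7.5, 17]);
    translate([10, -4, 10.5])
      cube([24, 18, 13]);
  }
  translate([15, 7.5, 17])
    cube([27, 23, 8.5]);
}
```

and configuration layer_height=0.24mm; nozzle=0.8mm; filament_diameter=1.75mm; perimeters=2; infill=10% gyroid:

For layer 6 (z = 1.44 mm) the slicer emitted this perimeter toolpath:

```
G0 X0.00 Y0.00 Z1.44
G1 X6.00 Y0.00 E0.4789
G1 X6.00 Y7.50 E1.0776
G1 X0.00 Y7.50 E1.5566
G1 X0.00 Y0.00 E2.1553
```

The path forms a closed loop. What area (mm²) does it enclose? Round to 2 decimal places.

Apply the shoelace formula to the sequence of (X, Y) vertices; enclosed area = 45.00 mm².

45.00 mm²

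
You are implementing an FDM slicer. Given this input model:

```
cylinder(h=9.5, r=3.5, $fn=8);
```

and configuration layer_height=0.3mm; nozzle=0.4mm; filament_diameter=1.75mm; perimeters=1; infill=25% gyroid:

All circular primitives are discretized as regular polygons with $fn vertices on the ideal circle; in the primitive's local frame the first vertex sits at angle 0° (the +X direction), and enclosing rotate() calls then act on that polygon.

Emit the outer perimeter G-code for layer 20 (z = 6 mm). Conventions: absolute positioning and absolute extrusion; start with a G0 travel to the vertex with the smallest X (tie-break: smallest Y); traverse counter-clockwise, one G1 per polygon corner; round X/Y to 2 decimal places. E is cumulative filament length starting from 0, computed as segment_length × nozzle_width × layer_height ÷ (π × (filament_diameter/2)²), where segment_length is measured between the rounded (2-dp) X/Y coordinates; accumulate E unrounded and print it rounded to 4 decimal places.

G0 X-3.50 Y0.00 Z6.00
G1 X-2.47 Y-2.47 E0.1335
G1 X0.00 Y-3.50 E0.2670
G1 X2.47 Y-2.47 E0.4005
G1 X3.50 Y0.00 E0.5341
G1 X2.47 Y2.47 E0.6676
G1 X0.00 Y3.50 E0.8011
G1 X-2.47 Y2.47 E0.9346
G1 X-3.50 Y0.00 E1.0681

At z = 6 mm: the r=3.5 cylinder gives a regular 8-gon of circumradius 3.5 (constant along its height). The outline is a single polygon with 8 vertices. Extrusion per mm of travel: 0.4 × 0.3 / (π × 0.875²) = 0.049890. Accumulating E over each segment gives final E = 1.0681.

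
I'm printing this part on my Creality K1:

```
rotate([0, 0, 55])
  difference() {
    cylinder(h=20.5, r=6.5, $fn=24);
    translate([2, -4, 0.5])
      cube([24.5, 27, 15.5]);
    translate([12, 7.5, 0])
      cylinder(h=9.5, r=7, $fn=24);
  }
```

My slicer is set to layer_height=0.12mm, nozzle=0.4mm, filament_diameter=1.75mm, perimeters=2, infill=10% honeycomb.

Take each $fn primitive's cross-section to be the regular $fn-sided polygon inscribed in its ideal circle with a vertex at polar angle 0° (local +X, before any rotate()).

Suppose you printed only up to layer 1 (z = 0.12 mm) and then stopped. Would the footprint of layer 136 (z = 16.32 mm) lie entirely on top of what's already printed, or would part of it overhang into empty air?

Compare the two slices. At z = 0.12: the r=6.5 cylinder contributes a regular 24-gon of circumradius 6.5 (area = (24/2)·6.500²·sin(360°/24) = 131.22 mm²); the cube at (2, -4) does not reach this height (z outside [0.5, 16]); the cylinder at (12, 7.5): section is a regular 24-gon, circumradius r=7 (area = (24/2)·7.000²·sin(360°/24) = 152.19 mm²); Subtracting the remaining from the first: starting from the r=6.5 cylinder (131.22 mm²), the r=7 cylinder at (12, 7.5) misses the remaining region (no effect) — area = 131.22 mm²; (whole slice rotated 55° about Z — lengths, areas and connectivity unchanged). At z = 16.32: the r=6.5 cylinder contributes a regular 24-gon of circumradius 6.5 (area = (24/2)·6.500²·sin(360°/24) = 131.22 mm²); the cube at (2, -4) does not reach this height (z outside [0.5, 16]); the cylinder at (12, 7.5) is absent (z outside [0, 9.5]); After the difference (first − rest): none of the subtracted shapes is present at this height, so the r=6.5 cylinder is unchanged — area = 131.22 mm²; (rotated 55° about Z; rotation is an isometry so areas/perimeters/island counts are preserved). Checking containment: the cross-section at z = 16.32 is a subset of the cross-section at z = 0.12.

entirely on top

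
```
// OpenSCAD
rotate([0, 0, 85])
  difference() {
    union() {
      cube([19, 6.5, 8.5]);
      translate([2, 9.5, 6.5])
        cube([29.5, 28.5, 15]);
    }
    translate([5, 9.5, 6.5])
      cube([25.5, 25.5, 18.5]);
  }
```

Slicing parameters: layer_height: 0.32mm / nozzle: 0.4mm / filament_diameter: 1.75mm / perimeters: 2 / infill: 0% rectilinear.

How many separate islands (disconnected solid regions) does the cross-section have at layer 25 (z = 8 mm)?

At z = 8 mm: the cube (footprint 19×6.5) is included at this height; the cube at (2, 9.5) (footprint 29.5×28.5) is included at this height; Combining (union): the 2 present regions are separate (no shared area or edge), so areas and boundary lengths simply add and each stays a separate island — 2 connected regions; the cube at (5, 9.5) is present — its section is the full 25.5×25.5 rectangle; Subtracting the remaining from the first: starting from the result so far, the 25.5×25.5 cube at (5, 9.5) lies inside it touching the edge (removes its full 650.25 mm²) — 2 connected regions; (rotated 85° about Z; rotation is an isometry so areas/perimeters/island counts are preserved). Overall, the cross-section has 2 separate islands. Island count = 2.

2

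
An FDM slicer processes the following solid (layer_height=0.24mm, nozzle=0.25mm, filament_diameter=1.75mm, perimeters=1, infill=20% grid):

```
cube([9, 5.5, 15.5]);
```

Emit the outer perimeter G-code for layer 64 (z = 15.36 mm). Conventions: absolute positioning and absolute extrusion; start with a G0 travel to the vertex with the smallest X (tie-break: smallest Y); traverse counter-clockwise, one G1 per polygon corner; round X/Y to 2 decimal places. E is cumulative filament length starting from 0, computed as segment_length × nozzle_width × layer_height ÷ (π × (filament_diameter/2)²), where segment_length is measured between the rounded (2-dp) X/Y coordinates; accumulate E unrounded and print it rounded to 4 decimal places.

G0 X0.00 Y0.00 Z15.36
G1 X9.00 Y0.00 E0.2245
G1 X9.00 Y5.50 E0.3617
G1 X0.00 Y5.50 E0.5862
G1 X0.00 Y0.00 E0.7234

At z = 15.36 mm: the cube (footprint 9×5.5) is included at this height. The outline is a single polygon with 4 vertices. Extrusion per mm of travel: 0.25 × 0.24 / (π × 0.875²) = 0.024945. Accumulating E over each segment gives final E = 0.7234.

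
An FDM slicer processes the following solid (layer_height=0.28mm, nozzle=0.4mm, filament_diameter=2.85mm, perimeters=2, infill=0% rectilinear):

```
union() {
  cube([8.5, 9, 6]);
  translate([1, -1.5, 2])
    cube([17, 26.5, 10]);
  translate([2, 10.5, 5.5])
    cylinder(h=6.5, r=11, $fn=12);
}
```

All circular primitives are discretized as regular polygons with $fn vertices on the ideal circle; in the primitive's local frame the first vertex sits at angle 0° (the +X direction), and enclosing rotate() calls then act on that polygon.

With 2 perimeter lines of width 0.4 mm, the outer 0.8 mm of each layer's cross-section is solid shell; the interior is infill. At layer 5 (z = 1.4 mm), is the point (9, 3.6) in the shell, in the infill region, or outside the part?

outside

At z = 1.4 mm: the cube (footprint 8.5×9) is included at this height; the cube at (1, -1.5) is absent (z outside [2, 12]); the cylinder at (2, 10.5) is not intersected at this z (z outside [5.5, 12]); Taking the union: only the 8.5×9 cube is present, so the union is just that shape — 1 connected region. Overall, the cross-section is a single solid region. The nearest boundary edge runs (8.50, 0.00)→(8.50, 9.00); distance from the point to it = 0.50 mm. The point is not inside any of the regions above, so it lies outside the cross-section (0.50 mm from the nearest boundary).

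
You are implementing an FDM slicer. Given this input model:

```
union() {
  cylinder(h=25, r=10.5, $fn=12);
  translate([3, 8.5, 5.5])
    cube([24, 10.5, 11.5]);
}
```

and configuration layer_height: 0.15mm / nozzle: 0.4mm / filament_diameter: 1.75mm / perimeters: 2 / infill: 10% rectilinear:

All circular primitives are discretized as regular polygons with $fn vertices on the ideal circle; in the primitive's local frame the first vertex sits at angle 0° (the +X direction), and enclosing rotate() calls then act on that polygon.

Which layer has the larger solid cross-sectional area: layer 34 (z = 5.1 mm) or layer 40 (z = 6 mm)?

Layer 34 (z = 5.1): the cylinder: section is a regular 12-gon, circumradius r=10.5 (area = (12/2)·10.500²·sin(360°/12) = 330.75 mm²); the cube at (3, 8.5) does not reach this height (z outside [5.5, 17]); Combining (union): only the r=10.5 cylinder is present, so the union is just that shape — area = 330.75 mm². So its area = 330.75 mm². Layer 40 (z = 6): the r=10.5 cylinder contributes a regular 12-gon of circumradius 10.5 (area = (12/2)·10.500²·sin(360°/12) = 330.75 mm²); the cube at (3, 8.5) is present — its section is the full 24×10.5 rectangle (area 252.00 mm²); Taking the union: the regions partially overlap — summed areas 582.75 mm² minus the doubly-counted overlap 2.19 mm² gives 580.56 mm² — area = 580.56 mm². So its area = 580.56 mm². Layer 40 is larger (580.56 vs 330.75 mm²).

layer 40 (z = 6 mm)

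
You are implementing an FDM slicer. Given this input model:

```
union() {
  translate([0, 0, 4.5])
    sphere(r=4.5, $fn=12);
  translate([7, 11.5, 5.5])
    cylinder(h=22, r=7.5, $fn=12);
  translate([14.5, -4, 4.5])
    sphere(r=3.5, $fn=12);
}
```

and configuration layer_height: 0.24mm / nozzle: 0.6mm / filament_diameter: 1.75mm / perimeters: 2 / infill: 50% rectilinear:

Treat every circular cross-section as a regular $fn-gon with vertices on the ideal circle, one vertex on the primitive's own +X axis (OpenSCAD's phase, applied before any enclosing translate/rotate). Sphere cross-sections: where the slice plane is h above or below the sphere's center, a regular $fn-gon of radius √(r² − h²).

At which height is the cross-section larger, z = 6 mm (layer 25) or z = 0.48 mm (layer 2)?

Layer 25 (z = 6): the r=4.5 sphere slices to a regular 12-gon of circumradius 4.243 (√(r²−h²) with h=1.5 from center) (area = (12/2)·4.243²·sin(360°/12) = 54.00 mm²); the r=7.5 cylinder at (7, 11.5) gives a regular 12-gon of circumradius 7.5 (constant along its height) (area = (12/2)·7.500²·sin(360°/12) = 168.75 mm²); the r=3.5 sphere at (14.5, -4) contributes a regular 12-gon of circumradius √(3.5²−1.5²) = 3.162 (area = (12/2)·3.162²·sin(360°/12) = 30.00 mm²); Merging all regions: the 3 present regions are separate (no shared area or edge), so areas and boundary lengths simply add and each stays a separate island — area = 252.75 mm². So its area = 252.75 mm². Layer 2 (z = 0.48): the sphere: section is a regular 12-gon, circumradius = √(r²−h²) = √(4.5²−4.02²) = 2.022 (area = (12/2)·2.022²·sin(360°/12) = 12.27 mm²); the cylinder at (7, 11.5) is absent (z outside [5.5, 27.5]); the sphere at (14.5, -4) is absent (|z−center|=4.020 > r=3.5); Combining (union): only the r=4.5 sphere is present, so the union is just that shape — area = 12.27 mm². So its area = 12.27 mm². Layer 25 is larger (252.75 vs 12.27 mm²).

layer 25 (z = 6 mm)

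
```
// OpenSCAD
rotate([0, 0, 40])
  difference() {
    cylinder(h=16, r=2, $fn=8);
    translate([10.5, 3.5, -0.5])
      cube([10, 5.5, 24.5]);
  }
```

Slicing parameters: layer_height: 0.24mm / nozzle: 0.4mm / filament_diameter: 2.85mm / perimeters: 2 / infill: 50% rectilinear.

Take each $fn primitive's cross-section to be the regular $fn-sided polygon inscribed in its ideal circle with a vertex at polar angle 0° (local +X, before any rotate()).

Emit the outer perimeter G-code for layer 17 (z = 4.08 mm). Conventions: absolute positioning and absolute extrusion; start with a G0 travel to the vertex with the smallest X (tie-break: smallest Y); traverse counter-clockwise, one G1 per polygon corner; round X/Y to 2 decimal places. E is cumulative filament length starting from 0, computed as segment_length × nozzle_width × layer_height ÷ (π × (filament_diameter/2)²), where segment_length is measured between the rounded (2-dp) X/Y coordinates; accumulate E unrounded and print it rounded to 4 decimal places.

G0 X-1.99 Y0.17 Z4.08
G1 X-1.53 Y-1.29 E0.0230
G1 X-0.17 Y-1.99 E0.0461
G1 X1.29 Y-1.53 E0.0691
G1 X1.99 Y-0.17 E0.0921
G1 X1.53 Y1.29 E0.1151
G1 X0.17 Y1.99 E0.1382
G1 X-1.29 Y1.53 E0.1612
G1 X-1.99 Y0.17 E0.1842

At z = 4.08 mm: the r=2 cylinder gives a regular 8-gon of circumradius 2 (constant along its height); the cube at (10.5, 3.5) is present — its section is the full 10×5.5 rectangle; After the difference (first − rest): starting from the r=2 cylinder, the 10×5.5 cube at (10.5, 3.5) misses the remaining region (no effect) — 1 connected region; (rotated 40° about Z; rotation is an isometry so areas/perimeters/island counts are preserved). The outline is a single polygon with 8 vertices. Extrusion per mm of travel: 0.4 × 0.24 / (π × 1.425²) = 0.015048. Accumulating E over each segment gives final E = 0.1842.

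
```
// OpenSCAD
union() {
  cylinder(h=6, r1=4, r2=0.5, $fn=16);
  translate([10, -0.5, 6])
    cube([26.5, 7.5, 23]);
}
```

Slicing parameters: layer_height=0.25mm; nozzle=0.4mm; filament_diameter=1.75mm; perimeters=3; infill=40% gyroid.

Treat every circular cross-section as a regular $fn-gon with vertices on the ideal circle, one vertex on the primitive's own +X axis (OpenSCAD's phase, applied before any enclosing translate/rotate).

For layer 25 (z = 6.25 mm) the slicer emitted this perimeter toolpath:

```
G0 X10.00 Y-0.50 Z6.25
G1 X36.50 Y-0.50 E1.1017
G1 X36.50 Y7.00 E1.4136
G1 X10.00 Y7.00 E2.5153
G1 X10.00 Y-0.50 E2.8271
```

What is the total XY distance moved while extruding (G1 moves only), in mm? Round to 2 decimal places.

Sum the Euclidean lengths of each G1 segment: total = 68.00 mm.

68.00 mm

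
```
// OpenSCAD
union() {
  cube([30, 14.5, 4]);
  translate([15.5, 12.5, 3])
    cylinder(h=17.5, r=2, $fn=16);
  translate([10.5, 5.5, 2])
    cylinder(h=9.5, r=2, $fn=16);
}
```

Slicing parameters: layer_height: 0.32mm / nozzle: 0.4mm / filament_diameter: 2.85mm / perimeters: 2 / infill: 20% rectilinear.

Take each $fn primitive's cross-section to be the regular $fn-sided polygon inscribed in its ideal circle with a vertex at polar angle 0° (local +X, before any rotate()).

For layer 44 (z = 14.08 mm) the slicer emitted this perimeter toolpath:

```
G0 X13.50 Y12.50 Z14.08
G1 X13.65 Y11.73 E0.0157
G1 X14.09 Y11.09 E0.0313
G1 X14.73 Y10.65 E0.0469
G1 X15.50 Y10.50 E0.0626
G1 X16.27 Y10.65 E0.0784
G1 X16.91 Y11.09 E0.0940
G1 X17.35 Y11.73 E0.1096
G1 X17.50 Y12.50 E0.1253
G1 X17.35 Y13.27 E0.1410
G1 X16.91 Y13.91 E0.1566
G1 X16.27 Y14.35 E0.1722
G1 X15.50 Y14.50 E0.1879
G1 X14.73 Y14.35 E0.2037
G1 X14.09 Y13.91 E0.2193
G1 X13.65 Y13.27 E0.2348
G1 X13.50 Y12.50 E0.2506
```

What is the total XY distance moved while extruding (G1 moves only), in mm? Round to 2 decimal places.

12.49 mm

Sum the Euclidean lengths of each G1 segment: total = 12.49 mm.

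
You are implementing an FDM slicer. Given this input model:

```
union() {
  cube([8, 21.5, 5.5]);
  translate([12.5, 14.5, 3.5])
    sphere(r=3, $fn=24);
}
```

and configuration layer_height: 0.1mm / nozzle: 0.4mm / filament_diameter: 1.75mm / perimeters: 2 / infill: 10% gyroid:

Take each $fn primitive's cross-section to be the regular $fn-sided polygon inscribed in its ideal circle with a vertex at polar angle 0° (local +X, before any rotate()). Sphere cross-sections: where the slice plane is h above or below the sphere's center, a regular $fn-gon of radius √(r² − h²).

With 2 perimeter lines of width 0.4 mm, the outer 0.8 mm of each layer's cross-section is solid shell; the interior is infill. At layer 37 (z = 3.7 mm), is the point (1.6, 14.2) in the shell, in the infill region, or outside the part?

At z = 3.7 mm: the cube (footprint 8×21.5) is included at this height; the r=3 sphere at (12.5, 14.5) slices to a regular 24-gon of circumradius 2.993 (√(r²−h²) with h=0.2 from center); Merging all regions: the 2 present regions are separate (no shared area or edge), so areas and boundary lengths simply add and each stays a separate island — 2 connected regions. Overall, the cross-section has 2 separate islands. The nearest boundary edge runs (0.00, 0.00)→(0.00, 21.50); distance from the point to it = 1.60 mm. (Shell/infill is judged within the island containing the point — the largest one.) The point is inside the cross-section and 1.60 mm from the nearest boundary — more than the 0.8 mm shell width (2 × 0.4), so it's in the infill interior.

infill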